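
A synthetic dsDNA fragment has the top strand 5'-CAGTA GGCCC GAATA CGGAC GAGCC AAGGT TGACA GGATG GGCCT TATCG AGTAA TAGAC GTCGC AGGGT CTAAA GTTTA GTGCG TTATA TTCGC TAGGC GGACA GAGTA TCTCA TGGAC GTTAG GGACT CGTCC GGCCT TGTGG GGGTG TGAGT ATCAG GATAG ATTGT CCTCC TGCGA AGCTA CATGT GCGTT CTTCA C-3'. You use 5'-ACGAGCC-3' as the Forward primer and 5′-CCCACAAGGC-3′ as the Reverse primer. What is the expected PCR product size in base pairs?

128 bp

The forward primer matches the template at positions 19–25.
The reverse primer's reverse complement is GCCTTGTGGG, which matches the template at positions 137–146.
The product runs from position 19 to position 146, so its length is 146 − 19 + 1 = 128 bp.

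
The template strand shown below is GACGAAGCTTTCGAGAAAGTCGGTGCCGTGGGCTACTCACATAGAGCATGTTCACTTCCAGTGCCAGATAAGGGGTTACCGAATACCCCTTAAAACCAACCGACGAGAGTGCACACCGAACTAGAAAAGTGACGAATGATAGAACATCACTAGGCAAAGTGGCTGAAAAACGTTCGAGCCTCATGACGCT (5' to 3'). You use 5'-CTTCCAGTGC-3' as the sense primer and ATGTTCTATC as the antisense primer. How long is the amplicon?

Forward primer CTTCCAGTGC is found on the top strand at positions 55–64.
Reverse complement of the reverse primer: GATAGAACAT. This occurs on the top strand at positions 138–147.
Amplicon spans positions 55–147: 93 bp.

93 bp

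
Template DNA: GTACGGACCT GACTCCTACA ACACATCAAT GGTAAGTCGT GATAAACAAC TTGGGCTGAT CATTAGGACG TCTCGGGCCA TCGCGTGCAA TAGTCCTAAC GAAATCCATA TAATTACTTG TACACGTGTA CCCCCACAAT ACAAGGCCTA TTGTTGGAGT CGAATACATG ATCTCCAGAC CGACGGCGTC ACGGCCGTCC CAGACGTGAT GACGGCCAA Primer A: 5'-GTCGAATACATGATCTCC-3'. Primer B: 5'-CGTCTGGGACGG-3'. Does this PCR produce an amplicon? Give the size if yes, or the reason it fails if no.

Yes — a 48 bp product.

Primer A (GTCGAATACATGATCTCC) matches the top strand at positions 159–176; it acts as a forward primer.
Primer B's reverse complement is CCGTCCCAGACG, matching the top strand at positions 195–206; it acts as a reverse primer.
The 3' ends face each other across positions 159–206, giving a 48 bp product.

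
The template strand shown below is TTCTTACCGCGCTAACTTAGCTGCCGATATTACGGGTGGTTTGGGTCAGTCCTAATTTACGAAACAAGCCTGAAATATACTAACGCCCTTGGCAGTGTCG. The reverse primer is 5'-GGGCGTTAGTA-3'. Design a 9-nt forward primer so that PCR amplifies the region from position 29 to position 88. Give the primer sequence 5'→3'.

5'-ATTACGGGT-3'

The reverse primer's reverse complement TACTAACGCCC matches the template at positions 78–88; the product starts at position 29.
The forward primer is identical to the top strand over positions 29–37: ATTACGGGT.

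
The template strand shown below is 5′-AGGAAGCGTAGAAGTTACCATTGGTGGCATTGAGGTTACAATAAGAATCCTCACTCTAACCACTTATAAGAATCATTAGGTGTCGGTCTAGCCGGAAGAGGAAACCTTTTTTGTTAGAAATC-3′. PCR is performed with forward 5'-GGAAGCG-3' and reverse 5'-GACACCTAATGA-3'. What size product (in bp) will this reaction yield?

83 bp

Forward primer GGAAGCG is found on the top strand at positions 2–8.
Reverse complement of the reverse primer: TCATTAGGTGTC. This occurs on the top strand at positions 73–84.
Product length = (reverse-primer end) − (forward-primer start) + 1 = 84 − 2 + 1 = 83 bp.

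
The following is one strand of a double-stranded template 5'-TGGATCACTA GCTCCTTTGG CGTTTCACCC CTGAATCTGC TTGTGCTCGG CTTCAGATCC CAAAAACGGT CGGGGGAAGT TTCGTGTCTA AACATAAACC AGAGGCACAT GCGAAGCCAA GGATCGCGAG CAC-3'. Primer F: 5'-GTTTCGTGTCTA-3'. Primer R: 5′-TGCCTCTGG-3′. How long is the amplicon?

29 bp

Scanning the template, GTTTCGTGTCTA occurs at positions 79–90; this primer anneals to the bottom strand there with its 3' end pointing downstream.
Taking the reverse complement of TGCCTCTGG gives CCAGAGGCA, found at positions 99–107 on the template; the primer anneals here to the top strand with its 3' end pointing upstream.
Amplicon spans positions 79–107: 29 bp.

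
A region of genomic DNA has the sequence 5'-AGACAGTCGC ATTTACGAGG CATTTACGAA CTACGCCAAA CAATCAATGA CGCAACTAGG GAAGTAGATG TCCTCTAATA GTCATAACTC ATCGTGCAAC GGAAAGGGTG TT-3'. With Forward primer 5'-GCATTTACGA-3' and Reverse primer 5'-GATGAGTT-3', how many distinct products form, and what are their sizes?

Two products: 85 bp, 74 bp

The forward primer GCATTTACGA matches the top strand at positions 9–18, 20–29.
The reverse primer's reverse complement is AACTCATC, matching at positions 86–93.
Each forward site pairs with the reverse site to give a product ending at position 93: sizes 85, 74 bp.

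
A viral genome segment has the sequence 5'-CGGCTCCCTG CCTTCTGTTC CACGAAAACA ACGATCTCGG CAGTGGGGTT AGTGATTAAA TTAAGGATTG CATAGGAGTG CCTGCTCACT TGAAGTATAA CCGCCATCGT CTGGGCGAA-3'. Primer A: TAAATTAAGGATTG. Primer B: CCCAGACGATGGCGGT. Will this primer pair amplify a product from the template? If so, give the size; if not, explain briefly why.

Primer A (TAAATTAAGGATTG) matches the top strand at positions 57–70; it acts as a forward primer.
Primer B's reverse complement is ACCGCCATCGTCTGGG, matching the top strand at positions 100–115; it acts as a reverse primer.
The 3' ends face each other across positions 57–115, giving a 59 bp product.

Yes — a 59 bp product.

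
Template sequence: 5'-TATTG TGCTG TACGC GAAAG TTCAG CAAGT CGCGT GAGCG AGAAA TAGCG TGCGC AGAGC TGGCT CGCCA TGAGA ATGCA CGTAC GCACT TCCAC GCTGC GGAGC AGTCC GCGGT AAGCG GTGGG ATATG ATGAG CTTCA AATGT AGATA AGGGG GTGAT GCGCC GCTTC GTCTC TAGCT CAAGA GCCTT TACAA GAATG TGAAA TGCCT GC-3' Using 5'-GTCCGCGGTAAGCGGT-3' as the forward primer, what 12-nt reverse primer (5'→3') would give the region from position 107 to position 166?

The product's 3' end on the top strand is position 166.
The reverse primer anneals to the top strand over positions 155–166, i.e. to GGTGATGCGCCG.
Its sequence written 5'→3' is the reverse complement: CGGCGCATCACC.

5'-CGGCGCATCACC-3'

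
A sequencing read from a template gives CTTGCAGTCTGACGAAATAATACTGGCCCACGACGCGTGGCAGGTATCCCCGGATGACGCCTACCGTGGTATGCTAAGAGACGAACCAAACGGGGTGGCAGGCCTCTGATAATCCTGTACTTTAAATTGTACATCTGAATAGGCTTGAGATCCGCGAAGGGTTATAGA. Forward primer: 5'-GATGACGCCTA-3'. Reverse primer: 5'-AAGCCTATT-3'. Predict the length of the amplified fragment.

Forward primer GATGACGCCTA is found on the top strand at positions 53–63.
Reverse complement of the reverse primer: AATAGGCTT. This occurs on the top strand at positions 138–146.
The product runs from position 53 to position 146, so its length is 146 − 53 + 1 = 94 bp.

94 bp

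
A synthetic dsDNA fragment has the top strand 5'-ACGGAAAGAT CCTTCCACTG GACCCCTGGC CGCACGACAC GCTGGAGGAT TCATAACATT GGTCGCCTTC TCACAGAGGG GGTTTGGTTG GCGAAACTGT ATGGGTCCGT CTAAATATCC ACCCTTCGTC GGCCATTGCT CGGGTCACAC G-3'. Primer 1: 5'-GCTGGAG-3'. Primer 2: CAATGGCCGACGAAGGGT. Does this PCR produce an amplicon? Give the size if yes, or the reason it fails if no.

Primer 1 (GCTGGAG) matches the top strand at positions 41–47; it acts as a forward primer.
Primer 2's reverse complement is ACCCTTCGTCGGCCATTG, matching the top strand at positions 121–138; it acts as a reverse primer.
The 3' ends face each other across positions 41–138, giving a 98 bp product.

Yes — a 98 bp product.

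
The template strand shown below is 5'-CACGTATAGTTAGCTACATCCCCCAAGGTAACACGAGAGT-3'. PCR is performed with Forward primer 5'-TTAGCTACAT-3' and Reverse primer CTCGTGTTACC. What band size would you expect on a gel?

The forward primer matches the template at positions 10–19.
Reverse complement of the reverse primer: GGTAACACGAG. This occurs on the top strand at positions 27–37.
Amplicon spans positions 10–37: 28 bp.

28 bp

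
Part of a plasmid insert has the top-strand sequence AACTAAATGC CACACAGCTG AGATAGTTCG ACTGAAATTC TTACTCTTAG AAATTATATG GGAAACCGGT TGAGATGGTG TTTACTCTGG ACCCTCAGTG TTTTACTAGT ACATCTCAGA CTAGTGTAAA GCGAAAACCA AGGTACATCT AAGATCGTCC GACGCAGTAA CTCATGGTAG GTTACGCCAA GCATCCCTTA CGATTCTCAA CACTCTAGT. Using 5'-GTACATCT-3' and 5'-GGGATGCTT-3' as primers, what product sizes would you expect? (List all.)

89 bp, 55 bp

The forward primer GTACATCT matches the top strand at positions 109–116, 143–150.
The reverse primer's reverse complement is AAGCATCCC, matching at positions 189–197.
Each forward site pairs with the reverse site to give a product ending at position 197: sizes 89, 55 bp.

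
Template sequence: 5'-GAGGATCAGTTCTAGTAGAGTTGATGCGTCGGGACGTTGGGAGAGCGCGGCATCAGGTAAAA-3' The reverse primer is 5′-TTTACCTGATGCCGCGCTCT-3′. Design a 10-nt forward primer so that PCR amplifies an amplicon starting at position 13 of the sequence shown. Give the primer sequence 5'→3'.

The reverse primer's reverse complement AGAGCGCGGCATCAGGTAAA matches the template at positions 42–61; the product starts at position 13.
The forward primer is identical to the top strand over positions 13–22: TAGTAGAGTT.

5'-TAGTAGAGTT-3'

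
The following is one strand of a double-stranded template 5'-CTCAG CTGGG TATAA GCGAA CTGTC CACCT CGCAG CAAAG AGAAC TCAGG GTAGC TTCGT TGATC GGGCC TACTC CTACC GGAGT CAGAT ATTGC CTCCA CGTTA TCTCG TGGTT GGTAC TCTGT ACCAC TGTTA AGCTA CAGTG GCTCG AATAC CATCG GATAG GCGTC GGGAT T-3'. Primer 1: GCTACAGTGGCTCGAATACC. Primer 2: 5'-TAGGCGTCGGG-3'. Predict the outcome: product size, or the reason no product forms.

No product — both primers anneal to the same strand and extend in the same direction.

Primer 1 (GCTACAGTGGCTCGAATACC) matches the top strand at positions 137–156 (3' end points downstream).
Primer 2 (TAGGCGTCGGG) also matches the top strand directly, at positions 163–173 — its reverse complement CCCGACGCCTA is not present.
Both primers anneal to the bottom strand with 3' ends pointing the same way, so neither can prime synthesis back toward the other.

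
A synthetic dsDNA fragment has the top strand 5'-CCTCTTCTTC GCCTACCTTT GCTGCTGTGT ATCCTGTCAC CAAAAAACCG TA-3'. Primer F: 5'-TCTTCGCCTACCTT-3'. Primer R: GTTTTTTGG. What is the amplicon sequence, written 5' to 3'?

5'-TCTTCGCCTACCTTTGCTGCTGTGTATCCTGTCACCAAAAAAC-3'

Forward primer TCTTCGCCTACCTT is found on the top strand at positions 6–19.
Reverse complement of the reverse primer: CCAAAAAAC. This occurs on the top strand at positions 40–48.
The product is the template from position 6 through 48 (43 bp).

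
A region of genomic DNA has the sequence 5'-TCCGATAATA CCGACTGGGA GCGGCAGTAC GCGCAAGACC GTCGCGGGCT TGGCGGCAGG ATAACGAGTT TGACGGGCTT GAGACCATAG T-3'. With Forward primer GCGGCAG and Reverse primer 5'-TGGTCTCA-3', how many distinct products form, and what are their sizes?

Two products: 67 bp, 35 bp

The forward primer GCGGCAG matches the top strand at positions 21–27, 53–59.
The reverse primer's reverse complement is TGAGACCA, matching at positions 80–87.
Each forward site pairs with the reverse site to give a product ending at position 87: sizes 67, 35 bp.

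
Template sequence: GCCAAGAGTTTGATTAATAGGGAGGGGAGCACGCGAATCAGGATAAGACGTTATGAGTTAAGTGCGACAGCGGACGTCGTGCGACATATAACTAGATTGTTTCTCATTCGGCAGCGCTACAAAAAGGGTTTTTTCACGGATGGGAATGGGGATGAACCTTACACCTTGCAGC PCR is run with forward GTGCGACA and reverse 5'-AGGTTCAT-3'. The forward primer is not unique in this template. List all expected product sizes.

The forward primer GTGCGACA matches the top strand at positions 62–69, 79–86.
The reverse primer's reverse complement is ATGAACCT, matching at positions 152–159.
Each forward site pairs with the reverse site to give a product ending at position 159: sizes 98, 81 bp.

98 bp, 81 bp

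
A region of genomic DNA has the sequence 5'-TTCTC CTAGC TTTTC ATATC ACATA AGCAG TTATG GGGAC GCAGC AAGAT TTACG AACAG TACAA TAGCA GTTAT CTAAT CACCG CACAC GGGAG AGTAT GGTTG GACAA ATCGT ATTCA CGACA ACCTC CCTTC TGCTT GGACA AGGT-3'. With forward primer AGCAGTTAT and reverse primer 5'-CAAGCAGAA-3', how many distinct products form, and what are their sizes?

The forward primer AGCAGTTAT matches the top strand at positions 26–34, 67–75.
The reverse primer's reverse complement is TTCTGCTTG, matching at positions 133–141.
Each forward site pairs with the reverse site to give a product ending at position 141: sizes 116, 75 bp.

Two products: 116 bp, 75 bp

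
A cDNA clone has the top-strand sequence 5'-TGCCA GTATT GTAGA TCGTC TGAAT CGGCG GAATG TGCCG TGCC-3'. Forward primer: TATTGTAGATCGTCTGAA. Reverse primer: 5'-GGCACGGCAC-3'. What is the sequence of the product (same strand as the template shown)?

Scanning the template, TATTGTAGATCGTCTGAA occurs at positions 7–24; this primer anneals to the bottom strand there with its 3' end pointing downstream.
Reverse complement of the reverse primer: GTGCCGTGCC. This occurs on the top strand at positions 35–44.
The product is the template from position 7 through 44 (38 bp).

5'-TATTGTAGATCGTCTGAATCGGCGGAATGTGCCGTGCC-3'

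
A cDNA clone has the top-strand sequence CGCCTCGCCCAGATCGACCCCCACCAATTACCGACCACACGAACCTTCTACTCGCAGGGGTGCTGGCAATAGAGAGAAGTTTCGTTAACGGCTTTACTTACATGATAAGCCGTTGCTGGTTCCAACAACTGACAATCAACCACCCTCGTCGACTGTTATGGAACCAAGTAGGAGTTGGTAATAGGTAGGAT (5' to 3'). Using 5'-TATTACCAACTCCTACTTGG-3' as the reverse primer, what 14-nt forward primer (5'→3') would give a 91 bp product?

The reverse primer's reverse complement CCAAGTAGGAGTTGGTAATA matches the template at positions 164–183, so the product ends at position 183.
A 91 bp product then starts at position 183 − 91 + 1 = 93.
The forward primer is identical to the top strand there: TTTACTTACATGAT.

5'-TTTACTTACATGAT-3'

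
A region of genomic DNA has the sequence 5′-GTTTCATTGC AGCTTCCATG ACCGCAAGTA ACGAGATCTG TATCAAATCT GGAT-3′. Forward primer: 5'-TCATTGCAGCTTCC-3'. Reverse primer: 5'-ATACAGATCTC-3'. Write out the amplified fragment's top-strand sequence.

5'-TCATTGCAGCTTCCATGACCGCAAGTAACGAGATCTGTAT-3'

Scanning the template, TCATTGCAGCTTCC occurs at positions 4–17; this primer anneals to the bottom strand there with its 3' end pointing downstream.
Taking the reverse complement of ATACAGATCTC gives GAGATCTGTAT, found at positions 33–43 on the template; the primer anneals here to the top strand with its 3' end pointing upstream.
The product is the template from position 4 through 43 (40 bp).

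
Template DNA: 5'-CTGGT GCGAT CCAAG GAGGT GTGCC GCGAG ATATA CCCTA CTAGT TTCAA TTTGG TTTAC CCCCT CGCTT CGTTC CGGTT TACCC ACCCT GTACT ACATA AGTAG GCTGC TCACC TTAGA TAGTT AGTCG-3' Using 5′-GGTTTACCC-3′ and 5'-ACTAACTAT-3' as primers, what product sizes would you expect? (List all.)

75 bp, 52 bp

The forward primer GGTTTACCC matches the top strand at positions 54–62, 77–85.
The reverse primer's reverse complement is ATAGTTAGT, matching at positions 120–128.
Each forward site pairs with the reverse site to give a product ending at position 128: sizes 75, 52 bp.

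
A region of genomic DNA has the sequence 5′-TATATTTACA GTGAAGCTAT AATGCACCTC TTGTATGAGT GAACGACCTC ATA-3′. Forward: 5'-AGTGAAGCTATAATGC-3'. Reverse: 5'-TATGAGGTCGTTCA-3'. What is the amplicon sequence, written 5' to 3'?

Scanning the template, AGTGAAGCTATAATGC occurs at positions 10–25; this primer anneals to the bottom strand there with its 3' end pointing downstream.
Taking the reverse complement of TATGAGGTCGTTCA gives TGAACGACCTCATA, found at positions 40–53 on the template; the primer anneals here to the top strand with its 3' end pointing upstream.
The product is the template from position 10 through 53 (44 bp).

5'-AGTGAAGCTATAATGCACCTCTTGTATGAGTGAACGACCTCATA-3'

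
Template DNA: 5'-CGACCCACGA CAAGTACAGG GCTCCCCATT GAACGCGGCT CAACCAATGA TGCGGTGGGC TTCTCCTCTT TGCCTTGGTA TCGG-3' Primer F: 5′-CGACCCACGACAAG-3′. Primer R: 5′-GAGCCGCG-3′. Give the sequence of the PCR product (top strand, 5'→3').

The forward primer matches the template at positions 1–14.
Reverse complement of the reverse primer: CGCGGCTC. This occurs on the top strand at positions 34–41.
The product is the template from position 1 through 41 (41 bp).

5'-CGACCCACGACAAGTACAGGGCTCCCCATTGAACGCGGCTC-3'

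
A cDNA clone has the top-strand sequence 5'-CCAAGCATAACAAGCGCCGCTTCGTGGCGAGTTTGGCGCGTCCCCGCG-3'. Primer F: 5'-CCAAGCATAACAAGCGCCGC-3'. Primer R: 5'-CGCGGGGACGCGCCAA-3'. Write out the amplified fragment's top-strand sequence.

The forward primer matches the template at positions 1–20.
Taking the reverse complement of CGCGGGGACGCGCCAA gives TTGGCGCGTCCCCGCG, found at positions 33–48 on the template; the primer anneals here to the top strand with its 3' end pointing upstream.
The product is the template from position 1 through 48 (48 bp).

5'-CCAAGCATAACAAGCGCCGCTTCGTGGCGAGTTTGGCGCGTCCCCGCG-3'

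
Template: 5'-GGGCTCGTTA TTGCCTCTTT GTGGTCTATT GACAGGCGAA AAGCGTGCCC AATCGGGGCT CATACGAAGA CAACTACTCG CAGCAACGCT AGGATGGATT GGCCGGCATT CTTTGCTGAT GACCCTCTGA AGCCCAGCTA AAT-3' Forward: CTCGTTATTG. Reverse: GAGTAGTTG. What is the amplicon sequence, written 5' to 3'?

Scanning the template, CTCGTTATTG occurs at positions 4–13; this primer anneals to the bottom strand there with its 3' end pointing downstream.
Reverse complement of the reverse primer: CAACTACTC. This occurs on the top strand at positions 71–79.
The product is the template from position 4 through 79 (76 bp).

5'-CTCGTTATTGCCTCTTTGTGGTCTATTGACAGGCGAAAAGCGTGCCCAATCGGGGCTCATACGAAGACAACTACTC-3'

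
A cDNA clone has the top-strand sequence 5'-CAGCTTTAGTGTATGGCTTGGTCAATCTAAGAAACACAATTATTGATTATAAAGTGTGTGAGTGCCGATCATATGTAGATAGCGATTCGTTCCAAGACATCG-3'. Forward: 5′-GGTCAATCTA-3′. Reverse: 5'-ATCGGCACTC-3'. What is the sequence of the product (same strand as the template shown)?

5'-GGTCAATCTAAGAAACACAATTATTGATTATAAAGTGTGTGAGTGCCGAT-3'

Forward primer GGTCAATCTA is found on the top strand at positions 20–29.
Taking the reverse complement of ATCGGCACTC gives GAGTGCCGAT, found at positions 60–69 on the template; the primer anneals here to the top strand with its 3' end pointing upstream.
The product is the template from position 20 through 69 (50 bp).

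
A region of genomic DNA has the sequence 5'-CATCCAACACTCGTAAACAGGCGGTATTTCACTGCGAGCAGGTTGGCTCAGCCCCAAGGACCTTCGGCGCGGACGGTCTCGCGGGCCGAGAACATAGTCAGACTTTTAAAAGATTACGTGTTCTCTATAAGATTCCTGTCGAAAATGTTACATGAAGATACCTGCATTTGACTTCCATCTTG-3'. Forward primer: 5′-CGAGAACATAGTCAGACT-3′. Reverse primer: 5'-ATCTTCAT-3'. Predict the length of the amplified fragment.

73 bp

The forward primer matches the template at positions 87–104.
Taking the reverse complement of ATCTTCAT gives ATGAAGAT, found at positions 152–159 on the template; the primer anneals here to the top strand with its 3' end pointing upstream.
The product runs from position 87 to position 159, so its length is 159 − 87 + 1 = 73 bp.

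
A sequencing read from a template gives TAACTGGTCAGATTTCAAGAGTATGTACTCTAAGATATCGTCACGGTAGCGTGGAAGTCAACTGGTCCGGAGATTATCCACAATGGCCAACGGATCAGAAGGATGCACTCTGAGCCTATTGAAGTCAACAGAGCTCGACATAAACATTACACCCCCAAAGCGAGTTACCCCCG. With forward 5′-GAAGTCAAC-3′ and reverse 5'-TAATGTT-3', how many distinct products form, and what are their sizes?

Two products: 96 bp, 29 bp

The forward primer GAAGTCAAC matches the top strand at positions 54–62, 121–129.
The reverse primer's reverse complement is AACATTA, matching at positions 143–149.
Each forward site pairs with the reverse site to give a product ending at position 149: sizes 96, 29 bp.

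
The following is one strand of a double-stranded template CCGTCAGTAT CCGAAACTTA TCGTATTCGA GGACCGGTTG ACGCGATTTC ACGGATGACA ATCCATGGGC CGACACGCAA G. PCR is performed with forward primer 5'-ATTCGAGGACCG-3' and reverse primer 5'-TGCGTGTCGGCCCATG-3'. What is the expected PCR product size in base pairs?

55 bp

Forward primer ATTCGAGGACCG is found on the top strand at positions 25–36.
Taking the reverse complement of TGCGTGTCGGCCCATG gives CATGGGCCGACACGCA, found at positions 64–79 on the template; the primer anneals here to the top strand with its 3' end pointing upstream.
Product length = (reverse-primer end) − (forward-primer start) + 1 = 79 − 25 + 1 = 55 bp.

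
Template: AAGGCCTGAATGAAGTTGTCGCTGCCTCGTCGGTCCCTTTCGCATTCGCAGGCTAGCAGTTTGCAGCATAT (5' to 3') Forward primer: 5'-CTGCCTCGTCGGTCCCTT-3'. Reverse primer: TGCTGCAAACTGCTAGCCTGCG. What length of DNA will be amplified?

47 bp

The forward primer matches the template at positions 22–39.
Taking the reverse complement of TGCTGCAAACTGCTAGCCTGCG gives CGCAGGCTAGCAGTTTGCAGCA, found at positions 47–68 on the template; the primer anneals here to the top strand with its 3' end pointing upstream.
The product runs from position 22 to position 68, so its length is 68 − 22 + 1 = 47 bp.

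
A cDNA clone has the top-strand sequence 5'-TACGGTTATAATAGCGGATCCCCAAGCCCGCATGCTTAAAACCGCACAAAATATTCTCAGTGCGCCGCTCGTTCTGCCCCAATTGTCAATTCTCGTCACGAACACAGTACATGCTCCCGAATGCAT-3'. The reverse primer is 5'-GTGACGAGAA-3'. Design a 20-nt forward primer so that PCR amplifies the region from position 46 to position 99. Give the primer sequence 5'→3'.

The reverse primer's reverse complement TTCTCGTCAC matches the template at positions 90–99; the product starts at position 46.
The forward primer is identical to the top strand over positions 46–65: ACAAAATATTCTCAGTGCGC.

5'-ACAAAATATTCTCAGTGCGC-3'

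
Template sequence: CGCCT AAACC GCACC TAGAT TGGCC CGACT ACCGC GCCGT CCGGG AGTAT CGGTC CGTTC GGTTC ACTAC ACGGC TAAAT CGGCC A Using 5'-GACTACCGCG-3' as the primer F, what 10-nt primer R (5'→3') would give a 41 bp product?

5'-GTGAACCGAA-3'

The forward primer binds at positions 27–36, so a 41 bp product ends at position 27 + 41 − 1 = 67.
The reverse primer anneals to the top strand over positions 58–67, i.e. to TTCGGTTCAC.
Its sequence written 5'→3' is the reverse complement: GTGAACCGAA.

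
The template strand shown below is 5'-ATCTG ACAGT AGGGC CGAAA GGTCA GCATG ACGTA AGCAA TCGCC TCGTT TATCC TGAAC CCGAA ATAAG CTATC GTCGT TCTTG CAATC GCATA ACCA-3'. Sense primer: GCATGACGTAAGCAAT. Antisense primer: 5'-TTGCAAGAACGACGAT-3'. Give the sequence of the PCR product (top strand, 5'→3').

The forward primer matches the template at positions 26–41.
Taking the reverse complement of TTGCAAGAACGACGAT gives ATCGTCGTTCTTGCAA, found at positions 73–88 on the template; the primer anneals here to the top strand with its 3' end pointing upstream.
The product is the template from position 26 through 88 (63 bp).

5'-GCATGACGTAAGCAATCGCCTCGTTTATCCTGAACCCGAAATAAGCTATCGTCGTTCTTGCAA-3'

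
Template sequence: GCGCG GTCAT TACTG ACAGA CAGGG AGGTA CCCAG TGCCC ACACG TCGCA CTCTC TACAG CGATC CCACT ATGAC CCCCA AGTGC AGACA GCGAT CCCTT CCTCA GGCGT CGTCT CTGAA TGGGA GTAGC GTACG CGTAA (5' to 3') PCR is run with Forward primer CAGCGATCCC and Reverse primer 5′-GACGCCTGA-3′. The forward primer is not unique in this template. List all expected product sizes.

The forward primer CAGCGATCCC matches the top strand at positions 58–67, 89–98.
The reverse primer's reverse complement is TCAGGCGTC, matching at positions 103–111.
Each forward site pairs with the reverse site to give a product ending at position 111: sizes 54, 23 bp.

54 bp, 23 bp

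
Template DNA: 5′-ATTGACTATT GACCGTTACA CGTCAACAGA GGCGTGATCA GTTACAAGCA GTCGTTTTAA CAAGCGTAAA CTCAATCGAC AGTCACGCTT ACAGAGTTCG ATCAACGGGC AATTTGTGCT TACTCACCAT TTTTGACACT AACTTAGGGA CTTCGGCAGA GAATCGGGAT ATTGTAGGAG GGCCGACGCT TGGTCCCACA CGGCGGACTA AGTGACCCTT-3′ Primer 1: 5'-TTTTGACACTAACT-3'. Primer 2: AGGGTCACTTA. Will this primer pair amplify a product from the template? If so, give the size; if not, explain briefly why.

Primer 1 (TTTTGACACTAACT) matches the top strand at positions 131–144; it acts as a forward primer.
Primer 2's reverse complement is TAAGTGACCCT, matching the top strand at positions 209–219; it acts as a reverse primer.
The 3' ends face each other across positions 131–219, giving an 89 bp product.

Yes — an 89 bp product.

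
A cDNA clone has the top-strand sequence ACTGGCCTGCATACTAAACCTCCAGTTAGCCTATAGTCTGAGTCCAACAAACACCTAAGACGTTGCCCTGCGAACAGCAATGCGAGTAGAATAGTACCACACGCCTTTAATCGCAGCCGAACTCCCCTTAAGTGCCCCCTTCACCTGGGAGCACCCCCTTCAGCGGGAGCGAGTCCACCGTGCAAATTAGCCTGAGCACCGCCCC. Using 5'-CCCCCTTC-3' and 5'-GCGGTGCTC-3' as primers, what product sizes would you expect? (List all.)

68 bp, 49 bp

The forward primer CCCCCTTC matches the top strand at positions 135–142, 154–161.
The reverse primer's reverse complement is GAGCACCGC, matching at positions 194–202.
Each forward site pairs with the reverse site to give a product ending at position 202: sizes 68, 49 bp.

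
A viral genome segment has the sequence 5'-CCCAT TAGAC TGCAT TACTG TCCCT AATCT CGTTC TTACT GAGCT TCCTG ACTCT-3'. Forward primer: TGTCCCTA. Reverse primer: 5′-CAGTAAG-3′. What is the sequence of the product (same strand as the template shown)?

5'-TGTCCCTAATCTCGTTCTTACTG-3'

Scanning the template, TGTCCCTA occurs at positions 19–26; this primer anneals to the bottom strand there with its 3' end pointing downstream.
Reverse complement of the reverse primer: CTTACTG. This occurs on the top strand at positions 35–41.
The product is the template from position 19 through 41 (23 bp).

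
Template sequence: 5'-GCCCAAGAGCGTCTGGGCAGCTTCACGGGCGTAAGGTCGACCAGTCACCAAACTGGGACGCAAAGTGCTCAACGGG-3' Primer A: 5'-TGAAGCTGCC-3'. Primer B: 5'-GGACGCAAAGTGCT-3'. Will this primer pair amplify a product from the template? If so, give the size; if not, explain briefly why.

Primer A (TGAAGCTGCC) has reverse complement GGCAGCTTCA, which matches the top strand at positions 16–25; primer A anneals to the top strand there with its 3' end pointing upstream toward position 16.
Primer B (GGACGCAAAGTGCT) matches the top strand directly at positions 56–69; it anneals to the bottom strand with its 3' end pointing downstream toward position 69.
The 3' ends diverge (primer A extends toward position 1, primer B toward position 76), so the primers never converge on a shared product.

No product — the primers' 3' ends point away from each other.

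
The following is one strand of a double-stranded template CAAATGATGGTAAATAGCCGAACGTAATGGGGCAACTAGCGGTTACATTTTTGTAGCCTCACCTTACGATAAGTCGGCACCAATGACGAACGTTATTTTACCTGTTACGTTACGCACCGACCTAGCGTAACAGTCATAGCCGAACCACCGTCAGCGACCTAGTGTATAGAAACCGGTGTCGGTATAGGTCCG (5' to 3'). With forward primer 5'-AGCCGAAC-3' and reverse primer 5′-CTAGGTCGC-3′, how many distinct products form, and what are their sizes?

The forward primer AGCCGAAC matches the top strand at positions 16–23, 138–145.
The reverse primer's reverse complement is GCGACCTAG, matching at positions 154–162.
Each forward site pairs with the reverse site to give a product ending at position 162: sizes 147, 25 bp.

Two products: 147 bp, 25 bp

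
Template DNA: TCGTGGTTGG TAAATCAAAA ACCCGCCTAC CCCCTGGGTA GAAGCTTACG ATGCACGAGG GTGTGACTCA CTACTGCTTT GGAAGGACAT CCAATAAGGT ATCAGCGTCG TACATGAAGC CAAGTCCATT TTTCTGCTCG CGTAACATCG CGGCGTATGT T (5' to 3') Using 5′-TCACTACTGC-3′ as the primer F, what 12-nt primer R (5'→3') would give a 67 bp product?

5'-GAAAAATGGACT-3'

The forward primer binds at positions 68–77, so a 67 bp product ends at position 68 + 67 − 1 = 134.
The reverse primer anneals to the top strand over positions 123–134, i.e. to AGTCCATTTTTC.
Its sequence written 5'→3' is the reverse complement: GAAAAATGGACT.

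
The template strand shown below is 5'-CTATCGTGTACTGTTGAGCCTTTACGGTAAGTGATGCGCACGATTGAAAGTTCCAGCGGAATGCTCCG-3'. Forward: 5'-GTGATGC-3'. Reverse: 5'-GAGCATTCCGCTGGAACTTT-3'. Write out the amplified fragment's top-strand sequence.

5'-GTGATGCGCACGATTGAAAGTTCCAGCGGAATGCTC-3'

Forward primer GTGATGC is found on the top strand at positions 31–37.
The reverse primer's reverse complement is AAAGTTCCAGCGGAATGCTC, which matches the template at positions 47–66.
The product is the template from position 31 through 66 (36 bp).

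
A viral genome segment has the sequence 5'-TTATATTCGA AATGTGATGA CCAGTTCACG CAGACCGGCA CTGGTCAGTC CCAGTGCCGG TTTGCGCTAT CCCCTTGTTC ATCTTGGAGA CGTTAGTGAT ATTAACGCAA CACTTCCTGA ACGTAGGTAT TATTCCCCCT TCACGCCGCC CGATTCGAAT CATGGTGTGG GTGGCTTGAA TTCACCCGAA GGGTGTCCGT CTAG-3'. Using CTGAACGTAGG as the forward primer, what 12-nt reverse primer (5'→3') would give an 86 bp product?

The forward primer binds at positions 117–127, so an 86 bp product ends at position 117 + 86 − 1 = 202.
The reverse primer anneals to the top strand over positions 191–202, i.e. to GGGTGTCCGTCT.
Its sequence written 5'→3' is the reverse complement: AGACGGACACCC.

5'-AGACGGACACCC-3'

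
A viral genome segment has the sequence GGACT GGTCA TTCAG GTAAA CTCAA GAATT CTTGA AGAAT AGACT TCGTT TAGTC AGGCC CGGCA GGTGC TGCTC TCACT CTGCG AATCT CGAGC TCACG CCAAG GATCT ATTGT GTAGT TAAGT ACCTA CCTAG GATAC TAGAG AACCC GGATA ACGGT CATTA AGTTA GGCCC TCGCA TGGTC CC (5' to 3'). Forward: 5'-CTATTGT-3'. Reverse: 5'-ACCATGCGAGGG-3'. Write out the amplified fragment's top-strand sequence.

The forward primer matches the template at positions 109–115.
Reverse complement of the reverse primer: CCCTCGCATGGT. This occurs on the top strand at positions 173–184.
The product is the template from position 109 through 184 (76 bp).

5'-CTATTGTGTAGTTAAGTACCTACCTAGGATACTAGAGAACCCGGATAACGGTCATTAAGTTAGGCCCTCGCATGGT-3'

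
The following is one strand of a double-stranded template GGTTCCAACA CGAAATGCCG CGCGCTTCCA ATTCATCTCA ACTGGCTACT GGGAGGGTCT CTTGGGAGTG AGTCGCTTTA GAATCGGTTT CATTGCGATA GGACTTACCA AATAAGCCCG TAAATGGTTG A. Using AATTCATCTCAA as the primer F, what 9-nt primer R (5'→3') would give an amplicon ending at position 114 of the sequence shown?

The forward primer binds at positions 30–41; the product's 3' end on the top strand is position 114.
The reverse primer anneals to the top strand over positions 106–114, i.e. to TACCAAATA.
Its sequence written 5'→3' is the reverse complement: TATTTGGTA.

5'-TATTTGGTA-3'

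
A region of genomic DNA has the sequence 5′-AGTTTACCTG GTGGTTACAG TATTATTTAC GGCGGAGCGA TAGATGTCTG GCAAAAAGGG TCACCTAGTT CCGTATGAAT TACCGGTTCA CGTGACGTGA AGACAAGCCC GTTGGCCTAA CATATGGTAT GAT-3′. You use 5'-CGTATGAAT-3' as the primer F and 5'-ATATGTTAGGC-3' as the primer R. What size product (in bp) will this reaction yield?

Scanning the template, CGTATGAAT occurs at positions 72–80; this primer anneals to the bottom strand there with its 3' end pointing downstream.
Taking the reverse complement of ATATGTTAGGC gives GCCTAACATAT, found at positions 115–125 on the template; the primer anneals here to the top strand with its 3' end pointing upstream.
Product length = (reverse-primer end) − (forward-primer start) + 1 = 125 − 72 + 1 = 54 bp.

54 bp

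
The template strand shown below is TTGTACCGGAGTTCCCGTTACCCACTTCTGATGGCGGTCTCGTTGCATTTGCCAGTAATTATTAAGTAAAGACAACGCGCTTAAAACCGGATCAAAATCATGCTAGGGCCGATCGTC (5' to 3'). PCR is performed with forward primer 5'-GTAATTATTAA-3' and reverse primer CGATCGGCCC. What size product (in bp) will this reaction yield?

61 bp

The forward primer matches the template at positions 55–65.
Taking the reverse complement of CGATCGGCCC gives GGGCCGATCG, found at positions 106–115 on the template; the primer anneals here to the top strand with its 3' end pointing upstream.
The product runs from position 55 to position 115, so its length is 115 − 55 + 1 = 61 bp.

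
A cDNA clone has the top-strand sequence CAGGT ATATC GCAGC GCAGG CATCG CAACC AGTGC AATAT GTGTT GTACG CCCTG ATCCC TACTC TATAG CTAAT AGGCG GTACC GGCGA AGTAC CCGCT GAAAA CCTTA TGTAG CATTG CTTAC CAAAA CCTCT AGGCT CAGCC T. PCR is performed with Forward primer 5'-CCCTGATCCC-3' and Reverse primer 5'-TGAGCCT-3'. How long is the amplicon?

Scanning the template, CCCTGATCCC occurs at positions 51–60; this primer anneals to the bottom strand there with its 3' end pointing downstream.
Taking the reverse complement of TGAGCCT gives AGGCTCA, found at positions 136–142 on the template; the primer anneals here to the top strand with its 3' end pointing upstream.
The product runs from position 51 to position 142, so its length is 142 − 51 + 1 = 92 bp.

92 bp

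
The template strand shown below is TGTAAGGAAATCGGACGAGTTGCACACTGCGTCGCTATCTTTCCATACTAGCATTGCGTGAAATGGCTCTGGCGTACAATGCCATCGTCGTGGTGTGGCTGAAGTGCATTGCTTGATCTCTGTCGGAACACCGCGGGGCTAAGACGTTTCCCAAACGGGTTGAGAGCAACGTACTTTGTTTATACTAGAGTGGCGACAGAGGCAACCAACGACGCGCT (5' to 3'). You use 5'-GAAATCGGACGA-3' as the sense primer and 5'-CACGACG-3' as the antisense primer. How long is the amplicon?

Forward primer GAAATCGGACGA is found on the top strand at positions 7–18.
Reverse complement of the reverse primer: CGTCGTG. This occurs on the top strand at positions 86–92.
Product length = (reverse-primer end) − (forward-primer start) + 1 = 92 − 7 + 1 = 86 bp.

86 bp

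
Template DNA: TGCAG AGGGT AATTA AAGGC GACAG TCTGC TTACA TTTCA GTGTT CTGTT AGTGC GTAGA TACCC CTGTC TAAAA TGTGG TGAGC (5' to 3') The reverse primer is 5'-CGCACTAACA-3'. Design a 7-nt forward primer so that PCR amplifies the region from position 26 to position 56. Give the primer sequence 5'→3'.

5'-TCTGCTT-3'

The reverse primer's reverse complement TGTTAGTGCG matches the template at positions 47–56; the product starts at position 26.
The forward primer is identical to the top strand over positions 26–32: TCTGCTT.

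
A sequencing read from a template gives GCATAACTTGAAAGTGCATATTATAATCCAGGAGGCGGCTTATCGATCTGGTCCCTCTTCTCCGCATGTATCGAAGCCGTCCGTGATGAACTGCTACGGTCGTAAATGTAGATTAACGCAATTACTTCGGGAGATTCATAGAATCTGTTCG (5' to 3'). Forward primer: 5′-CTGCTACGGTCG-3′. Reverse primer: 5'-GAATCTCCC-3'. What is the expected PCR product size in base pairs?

Forward primer CTGCTACGGTCG is found on the top strand at positions 91–102.
Reverse complement of the reverse primer: GGGAGATTC. This occurs on the top strand at positions 129–137.
The product runs from position 91 to position 137, so its length is 137 − 91 + 1 = 47 bp.

47 bp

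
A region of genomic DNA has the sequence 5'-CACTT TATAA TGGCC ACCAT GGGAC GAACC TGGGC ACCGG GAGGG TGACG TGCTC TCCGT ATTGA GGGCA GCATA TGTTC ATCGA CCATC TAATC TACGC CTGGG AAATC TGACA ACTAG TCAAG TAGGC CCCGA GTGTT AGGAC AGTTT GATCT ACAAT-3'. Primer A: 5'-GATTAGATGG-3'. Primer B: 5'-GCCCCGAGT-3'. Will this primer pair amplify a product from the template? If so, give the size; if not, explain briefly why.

No product — the primers' 3' ends point away from each other.

Primer A (GATTAGATGG) has reverse complement CCATCTAATC, which matches the top strand at positions 86–95; primer A anneals to the top strand there with its 3' end pointing upstream toward position 86.
Primer B (GCCCCGAGT) matches the top strand directly at positions 129–137; it anneals to the bottom strand with its 3' end pointing downstream toward position 137.
The 3' ends diverge (primer A extends toward position 1, primer B toward position 160), so the primers never converge on a shared product.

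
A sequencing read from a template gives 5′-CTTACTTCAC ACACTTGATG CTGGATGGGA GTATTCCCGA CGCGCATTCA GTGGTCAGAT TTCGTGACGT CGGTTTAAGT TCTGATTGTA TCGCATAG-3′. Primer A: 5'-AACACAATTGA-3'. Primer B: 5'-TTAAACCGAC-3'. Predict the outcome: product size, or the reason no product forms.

No product — primer A has no binding site in the template.

Primer A (AACACAATTGA) does not match the top strand, and its reverse complement TCAATTGTGTT does not match either.
With no annealing site for primer A, no amplification occurs.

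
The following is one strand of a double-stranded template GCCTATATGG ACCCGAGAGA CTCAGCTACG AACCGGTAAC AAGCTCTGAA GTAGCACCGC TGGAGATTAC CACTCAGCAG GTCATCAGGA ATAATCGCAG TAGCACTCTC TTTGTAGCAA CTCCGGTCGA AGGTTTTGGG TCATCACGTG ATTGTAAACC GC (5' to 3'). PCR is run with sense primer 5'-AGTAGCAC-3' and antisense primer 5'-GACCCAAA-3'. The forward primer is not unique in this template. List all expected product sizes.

The forward primer AGTAGCAC matches the top strand at positions 50–57, 99–106.
The reverse primer's reverse complement is TTTGGGTC, matching at positions 135–142.
Each forward site pairs with the reverse site to give a product ending at position 142: sizes 93, 44 bp.

93 bp, 44 bp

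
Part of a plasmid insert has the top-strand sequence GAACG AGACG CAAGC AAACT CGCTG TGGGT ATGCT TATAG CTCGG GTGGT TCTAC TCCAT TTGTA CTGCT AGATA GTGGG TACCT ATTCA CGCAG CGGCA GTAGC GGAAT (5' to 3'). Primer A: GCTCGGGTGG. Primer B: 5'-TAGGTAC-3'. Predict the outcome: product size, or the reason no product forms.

Yes — a 47 bp product.

Primer A (GCTCGGGTGG) matches the top strand at positions 40–49; it acts as a forward primer.
Primer B's reverse complement is GTACCTA, matching the top strand at positions 80–86; it acts as a reverse primer.
The 3' ends face each other across positions 40–86, giving a 47 bp product.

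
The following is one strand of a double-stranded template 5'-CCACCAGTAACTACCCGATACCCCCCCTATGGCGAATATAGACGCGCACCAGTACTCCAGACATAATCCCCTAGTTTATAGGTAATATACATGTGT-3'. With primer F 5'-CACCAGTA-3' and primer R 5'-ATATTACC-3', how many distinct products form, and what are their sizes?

Two products: 87 bp, 42 bp

The forward primer CACCAGTA matches the top strand at positions 2–9, 47–54.
The reverse primer's reverse complement is GGTAATAT, matching at positions 81–88.
Each forward site pairs with the reverse site to give a product ending at position 88: sizes 87, 42 bp.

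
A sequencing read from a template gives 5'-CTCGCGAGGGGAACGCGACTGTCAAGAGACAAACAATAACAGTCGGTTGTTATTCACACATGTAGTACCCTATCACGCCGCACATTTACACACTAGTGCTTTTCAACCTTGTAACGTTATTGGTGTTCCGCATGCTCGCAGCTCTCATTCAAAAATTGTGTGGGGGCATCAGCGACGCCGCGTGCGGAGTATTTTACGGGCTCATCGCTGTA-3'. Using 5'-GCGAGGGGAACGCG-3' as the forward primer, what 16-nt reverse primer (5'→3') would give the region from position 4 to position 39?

The product's 3' end on the top strand is position 39.
The reverse primer anneals to the top strand over positions 24–39, i.e. to AAGAGACAAACAATAA.
Its sequence written 5'→3' is the reverse complement: TTATTGTTTGTCTCTT.

5'-TTATTGTTTGTCTCTT-3'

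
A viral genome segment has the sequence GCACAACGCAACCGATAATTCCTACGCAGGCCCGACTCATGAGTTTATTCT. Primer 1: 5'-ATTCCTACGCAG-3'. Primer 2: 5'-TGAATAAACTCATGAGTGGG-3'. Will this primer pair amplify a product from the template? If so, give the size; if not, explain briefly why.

Primer 2 (TGAATAAACTCATGAGTGGG) does not match the top strand, and its reverse complement CCCACTCATGAGTTTATTCA does not match either.
With no annealing site for primer 2, no amplification occurs.

No product — primer 2 has no binding site in the template.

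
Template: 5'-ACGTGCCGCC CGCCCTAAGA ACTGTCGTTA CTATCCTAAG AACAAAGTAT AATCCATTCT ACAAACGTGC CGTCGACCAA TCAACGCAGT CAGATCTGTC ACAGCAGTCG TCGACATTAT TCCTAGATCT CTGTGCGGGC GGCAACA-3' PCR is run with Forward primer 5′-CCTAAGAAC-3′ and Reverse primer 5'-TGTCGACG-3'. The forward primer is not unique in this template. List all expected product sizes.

103 bp, 82 bp

The forward primer CCTAAGAAC matches the top strand at positions 14–22, 35–43.
The reverse primer's reverse complement is CGTCGACA, matching at positions 109–116.
Each forward site pairs with the reverse site to give a product ending at position 116: sizes 103, 82 bp.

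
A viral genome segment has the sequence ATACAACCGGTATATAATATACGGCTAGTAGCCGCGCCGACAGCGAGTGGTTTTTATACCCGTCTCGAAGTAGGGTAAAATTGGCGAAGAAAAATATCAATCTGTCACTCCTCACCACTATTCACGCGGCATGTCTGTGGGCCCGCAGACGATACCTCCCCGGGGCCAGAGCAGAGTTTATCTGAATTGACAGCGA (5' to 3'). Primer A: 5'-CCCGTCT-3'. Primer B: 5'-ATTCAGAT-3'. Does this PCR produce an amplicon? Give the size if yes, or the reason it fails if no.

Yes — a 129 bp product.

Primer A (CCCGTCT) matches the top strand at positions 59–65; it acts as a forward primer.
Primer B's reverse complement is ATCTGAAT, matching the top strand at positions 180–187; it acts as a reverse primer.
The 3' ends face each other across positions 59–187, giving a 129 bp product.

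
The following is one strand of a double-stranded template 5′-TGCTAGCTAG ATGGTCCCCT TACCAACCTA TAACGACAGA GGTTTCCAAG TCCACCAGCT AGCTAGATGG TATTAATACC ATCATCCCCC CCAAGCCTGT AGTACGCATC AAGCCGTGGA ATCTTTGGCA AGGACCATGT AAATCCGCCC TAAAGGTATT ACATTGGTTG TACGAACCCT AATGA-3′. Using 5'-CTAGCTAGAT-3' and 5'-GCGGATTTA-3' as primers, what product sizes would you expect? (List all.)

146 bp, 90 bp

The forward primer CTAGCTAGAT matches the top strand at positions 3–12, 59–68.
The reverse primer's reverse complement is TAAATCCGC, matching at positions 140–148.
Each forward site pairs with the reverse site to give a product ending at position 148: sizes 146, 90 bp.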